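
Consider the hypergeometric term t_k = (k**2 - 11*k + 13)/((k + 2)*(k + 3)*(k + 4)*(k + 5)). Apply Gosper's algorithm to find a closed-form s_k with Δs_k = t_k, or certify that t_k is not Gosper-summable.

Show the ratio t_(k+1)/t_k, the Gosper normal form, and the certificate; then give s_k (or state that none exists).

Ratio r(k) = (k + 2)*(-11*k + (k + 1)**2 + 2)/((k + 6)*(k**2 - 11*k + 13)).
Gosper form: A/B · C(k+1)/C(k) with A=k + 2, B=k + 6, C=k**2 - 11*k + 13.
Key eq: (k + 2)·f(k+1) = (k + 5)·f(k) + (k**2 - 11*k + 13).
From deg A=1, deg B=1, deg C=2: d=3.
Solving with deg f ≤ 3: f(k) = k*(k**2 + k + 50)/8.
R(k) = B(k−1)·f(k)/C(k) = k*(k + 5)*(k**2 + k + 50)/(8*(k**2 - 11*k + 13)); s_k = R·t_k = k*(k**2 + k + 50)/(8*(k + 2)*(k + 3)*(k + 4)).
Verify: (k**2 - 11*k + 13)/(k**4 + 14*k**3 + 71*k**2 + 154*k + 120) matches t_k.

s_k = k*(k**2 + k + 50)/(8*(k + 2)*(k + 3)*(k + 4))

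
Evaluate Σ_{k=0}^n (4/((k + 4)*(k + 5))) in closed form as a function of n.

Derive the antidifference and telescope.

The ratio is (k + 4)/(k + 6).
Normal form (A,B,C) = (k + 4, k + 6, 1).
Set up (k + 4)·f(k+1) − (k + 5)·f(k) − (1) = 0.
Bound: deg f ≤ 1.
A polynomial solution: f(k) = k/4.
Get s_k = R·t_k = k/(k + 4) with R(k) = B(k−1)f(k)/C(k) = k*(k + 5)/4.
Verify: 4/(k**2 + 9*k + 20) matches t_k.
Evaluate: s_(n+1) = (n + 1)/(n + 5); subtract s_(0) = 0 ⇒ S(n) = (n + 1)/(n + 5).

S(n) = (n + 1)/(n + 5)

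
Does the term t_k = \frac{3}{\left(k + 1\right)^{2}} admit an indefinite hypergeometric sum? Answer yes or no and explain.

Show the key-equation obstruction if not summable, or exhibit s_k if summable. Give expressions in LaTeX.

Step 1: r(k) = (k + 1)**2/(k + 2)**2.
A = k**2 + 2*k + 1, B = k**2 + 4*k + 4, C = 1.
Set up (k**2 + 2*k + 1)·f(k+1) − (k**2 + 2*k + 1)·f(k) − (1) = 0.
From deg A=2, deg B=2, deg C=0: d=0.
Generic f = c0 gives residual -1; -1 = 0 cannot hold, so t_k is not Gosper-summable.

No — the linear system for f has no solution.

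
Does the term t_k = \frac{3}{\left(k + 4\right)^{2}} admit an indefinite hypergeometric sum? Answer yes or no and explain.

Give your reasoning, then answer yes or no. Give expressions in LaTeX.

The ratio is (k + 4)**2/(k + 5)**2.
A = k**2 + 8*k + 16, B = k**2 + 10*k + 25, C = 1.
Need (k**2 + 8*k + 16)·f(k+1) − (k**2 + 8*k + 16)·f(k) = 1.
Bound: deg f ≤ 0.
Put f(k) = c0: A·f(k+1) − B(k−1)·f(k) − C = -1; need -1 = 0 — inconsistent ⇒ no f, not summable.

No; the coefficient equations for f are inconsistent.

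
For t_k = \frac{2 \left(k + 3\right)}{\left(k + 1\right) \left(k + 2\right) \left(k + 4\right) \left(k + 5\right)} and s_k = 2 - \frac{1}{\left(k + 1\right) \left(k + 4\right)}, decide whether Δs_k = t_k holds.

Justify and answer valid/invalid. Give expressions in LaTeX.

valid (s_(k+1) − s_k reduces to t_k)

s_(k+1) = 2 - 1/((k + 2)*(k + 5))
s_(k+1) − s_k = 2*(k + 3)/(k**4 + 12*k**3 + 49*k**2 + 78*k + 40)
(s_(k+1) − s_k) − t_k = 0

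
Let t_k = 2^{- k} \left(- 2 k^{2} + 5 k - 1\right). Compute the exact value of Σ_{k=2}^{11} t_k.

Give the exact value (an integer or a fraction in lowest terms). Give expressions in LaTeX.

The ratio is (2*k**2 - k - 2)/(2*(2*k**2 - 5*k + 1)).
So A=1/2 and B=1, with C=k**2 - 5*k/2 + 1/2.
Need (1/2)·f(k+1) − (1)·f(k) = k**2 - 5*k/2 + 1/2.
d = 2 from the (0,0,2) case.
A polynomial solution: f(k) = -2*k**2 + k - 2.
Then R = B(k−1)f/C = -2*(2*k**2 - k + 2)/(2*k**2 - 5*k + 1), so s_k = R(k)·t_k = 2**(1 - k)*(2*k**2 - k + 2).
Verify: (-2*k**2 + 5*k - 1)/2**k matches t_k.
Evaluate s at k=12 and k=2: 139/1024 and 4; difference -3957/1024.

Σ = -3957/1024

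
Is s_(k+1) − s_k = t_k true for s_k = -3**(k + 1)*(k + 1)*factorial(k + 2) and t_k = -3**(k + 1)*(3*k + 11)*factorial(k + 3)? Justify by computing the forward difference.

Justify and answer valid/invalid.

Invalid: residual 6*3**k*(3*k + 8)*factorial(k + 2) ≠ 0.

s_(k+1) = -3**(k + 2)*(k + 2)*factorial(k + 3)
s_(k+1) − s_k = -3**(k + 1)*(3*k**2 + 14*k + 17)*factorial(k + 2)
(s_(k+1) − s_k) − t_k = 6*3**k*(3*k + 8)*factorial(k + 2)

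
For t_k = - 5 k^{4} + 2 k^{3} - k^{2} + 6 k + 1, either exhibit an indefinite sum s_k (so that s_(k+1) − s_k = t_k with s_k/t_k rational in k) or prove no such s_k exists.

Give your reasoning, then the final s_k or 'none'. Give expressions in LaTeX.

s_k = k \left(- k^{4} + 3 k^{3} - 3 k^{2} + 4 k - 2\right)

t_(k+1)/t_k = (5*k**4 + 18*k**3 + 25*k**2 + 10*k - 3)/(5*k**4 - 2*k**3 + k**2 - 6*k - 1).
Factor: A=1; B=1; C=k**4 - 2*k**3/5 + k**2/5 - 6*k/5 - 1/5.
Set up (1)·f(k+1) − (1)·f(k) − (k**4 - 2*k**3/5 + k**2/5 - 6*k/5 - 1/5) = 0.
Degrees (0,0,4) ⇒ d ≤ 5.
Coefficient equations give f(k) = k*(k**4 - 3*k**3 + 3*k**2 - 4*k + 2)/5.
Get s_k = R·t_k = k*(-k**4 + 3*k**3 - 3*k**2 + 4*k - 2) with R(k) = B(k−1)f(k)/C(k) = k*(k**4 - 3*k**3 + 3*k**2 - 4*k + 2)/(5*k**4 - 2*k**3 + k**2 - 6*k - 1).
Verify: -5*k**4 + 2*k**3 - k**2 + 6*k + 1 matches t_k.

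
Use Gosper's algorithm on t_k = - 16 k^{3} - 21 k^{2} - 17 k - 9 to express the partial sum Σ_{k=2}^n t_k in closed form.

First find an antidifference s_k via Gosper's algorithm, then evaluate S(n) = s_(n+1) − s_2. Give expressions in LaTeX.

S(n) = - 4 n^{4} - 15 n^{3} - 23 n^{2} - 21 n + 63

r(k) = (16*k**3 + 69*k**2 + 107*k + 63)/(16*k**3 + 21*k**2 + 17*k + 9) after simplifying.
So A=1 and B=1, with C=k**3 + 21*k**2/16 + 17*k/16 + 9/16.
f must satisfy (1)·f(k+1) − (1)·f(k) = k**3 + 21*k**2/16 + 17*k/16 + 9/16.
Bound: deg f ≤ 4.
Coefficient equations give f(k) = k*(4*k**3 - k**2 + 2*k + 4)/16.
Then R = B(k−1)f/C = k*(4*k**3 - k**2 + 2*k + 4)/(16*k**3 + 21*k**2 + 17*k + 9), so s_k = R(k)·t_k = k*(-4*k**3 + k**2 - 2*k - 4).
s_(k+1) − s_k = -16*k**3 - 21*k**2 - 17*k - 9 = t_k.
Σ_(k=2)^n t_k = s_(n+1) − s_(2) = (-4*n**4 - 15*n**3 - 23*n**2 - 21*n - 9) − (-72), i.e. -4*n**4 - 15*n**3 - 23*n**2 - 21*n + 63.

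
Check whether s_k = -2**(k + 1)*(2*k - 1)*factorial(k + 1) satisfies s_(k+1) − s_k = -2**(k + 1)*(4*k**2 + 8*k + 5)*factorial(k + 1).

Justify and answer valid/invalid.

s_(k+1) = -2**(k + 2)*(2*k + 1)*factorial(k + 2)
s_(k+1) − s_k = -2**(k + 1)*(4*k**2 + 8*k + 5)*factorial(k + 1)
(s_(k+1) − s_k) − t_k = 0

Valid — Δs_k = t_k.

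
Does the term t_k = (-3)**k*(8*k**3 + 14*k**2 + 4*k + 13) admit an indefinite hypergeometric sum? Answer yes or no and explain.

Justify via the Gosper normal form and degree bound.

Yes. s_k = (-3)**k*(-2*k**3 + k**2 + 2*k - 4).

Step 1: r(k) = 3*(-8*k**3 - 38*k**2 - 56*k - 39)/(8*k**3 + 14*k**2 + 4*k + 13).
So A=-3 and B=1, with C=k**3 + 7*k**2/4 + k/2 + 13/8.
Solve (-3)·f(k+1) − (1)·f(k) = k**3 + 7*k**2/4 + k/2 + 13/8.
Bound: deg f ≤ 3.
A polynomial solution: f(k) = -(2*k**3 - k**2 - 2*k + 4)/8.
Certificate R = B(k−1)f/C = -(2*k**3 - k**2 - 2*k + 4)/(8*k**3 + 14*k**2 + 4*k + 13) gives s_k = (-3)**k*(-2*k**3 + k**2 + 2*k - 4).
Check: Δs_k = (-3)**k*(8*k**3 + 14*k**2 + 4*k + 13). ✓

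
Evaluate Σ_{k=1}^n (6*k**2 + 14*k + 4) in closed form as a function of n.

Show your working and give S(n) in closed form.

S(n) = 2*n*(n**2 + 5*n + 6)

The ratio is (3*k**2 + 13*k + 12)/(3*k**2 + 7*k + 2).
Factor: A=1; B=1; C=k**2 + 7*k/3 + 2/3.
Solve (1)·f(k+1) − (1)·f(k) = k**2 + 7*k/3 + 2/3.
Degrees (0,0,2) ⇒ d ≤ 3.
Solve for f: f(k) = k*(k**2 + 2*k - 1)/3 (degree 3 ≤ 3).
Then R = B(k−1)f/C = k*(k**2 + 2*k - 1)/((k + 2)*(3*k + 1)), so s_k = R(k)·t_k = 2*k*(k**2 + 2*k - 1).
Δs = 6*k**2 + 14*k + 4, as required.
Evaluate: s_(n+1) = 2*n**3 + 10*n**2 + 12*n + 4; subtract s_(1) = 4 ⇒ S(n) = 2*n*(n**2 + 5*n + 6).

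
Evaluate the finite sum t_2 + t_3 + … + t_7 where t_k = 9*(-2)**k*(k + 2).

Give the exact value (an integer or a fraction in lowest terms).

Σ = -7128

r(k) = 2*(-k - 3)/(k + 2) after simplifying.
A = -2, B = 1, C = k + 2.
Solve (-2)·f(k+1) − (1)·f(k) = k + 2.
Degrees (0,0,1) ⇒ d ≤ 1.
Match coefficients ⇒ f(k) = -(3*k + 4)/9.
Get s_k = R·t_k = (-2)**k*(-3*k - 4) with R(k) = B(k−1)f(k)/C(k) = -(3*k + 4)/(9*(k + 2)).
Δs = 9*(-2)**k*(k + 2), as required.
Σ_(k=2)^(7) t_k = s_(8) − s_(2) = -7168 − (-40) = -7128.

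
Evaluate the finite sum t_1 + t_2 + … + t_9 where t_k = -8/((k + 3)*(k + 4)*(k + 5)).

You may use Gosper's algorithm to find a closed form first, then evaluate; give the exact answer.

Σ = -81/455

r(k) = (k + 3)/(k + 6) after simplifying.
So A=k + 3 and B=k + 6, with C=1.
Solve (k + 3)·f(k+1) − (k + 5)·f(k) = 1.
deg f ≤ 2 (via 1,1,0).
A polynomial solution: f(k) = k*(k + 7)/24.
So s_k = (B(k−1)f/C)·t_k = (k*(k + 5)*(k + 7)/24)·t_k = k*(-k - 7)/(3*(k + 3)*(k + 4)).
Δs = -8/(k**3 + 12*k**2 + 47*k + 60), as required.
Telescoping: Σ = s_(10) − s_(1) = -85/273 − (-2/15) = -81/455.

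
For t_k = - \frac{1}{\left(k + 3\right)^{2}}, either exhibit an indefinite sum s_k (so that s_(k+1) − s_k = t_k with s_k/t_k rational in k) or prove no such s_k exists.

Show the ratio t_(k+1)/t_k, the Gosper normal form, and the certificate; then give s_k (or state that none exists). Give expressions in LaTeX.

Ratio r(k) = (k + 3)**2/(k + 4)**2.
Factor: A=k**2 + 6*k + 9; B=k**2 + 8*k + 16; C=1.
Solve (k**2 + 6*k + 9)·f(k+1) − (k**2 + 6*k + 9)·f(k) = 1.
From deg A=2, deg B=2, deg C=0: d=0.
Generic f = c0 gives residual -1; -1 = 0 cannot hold, so t_k is not Gosper-summable.

none (Gosper's algorithm certifies no s_k)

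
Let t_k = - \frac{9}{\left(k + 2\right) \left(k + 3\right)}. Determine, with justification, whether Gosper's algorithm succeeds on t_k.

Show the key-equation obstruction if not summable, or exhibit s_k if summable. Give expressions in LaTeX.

The ratio is (k + 2)/(k + 4).
A = k + 2, B = k + 4, C = 1.
Solve (k + 2)·f(k+1) − (k + 3)·f(k) = 1.
deg f ≤ 1 (via 1,1,0).
Coefficient equations give f(k) = k/2.
Certificate R = B(k−1)f/C = k*(k + 3)/2 gives s_k = -9*k/(2*k + 4).
Verify: -9/(k**2 + 5*k + 6) matches t_k.

Yes. s_k = - \frac{9 k}{2 k + 4}.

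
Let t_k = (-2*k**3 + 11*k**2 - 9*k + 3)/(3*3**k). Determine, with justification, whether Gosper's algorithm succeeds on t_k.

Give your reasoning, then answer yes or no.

Ratio r(k) = (2*k**3 - 5*k**2 - 7*k - 3)/(3*(2*k**3 - 11*k**2 + 9*k - 3)).
Gosper form: A/B · C(k+1)/C(k) with A=1/3, B=1, C=k**3 - 11*k**2/2 + 9*k/2 - 3/2.
f must satisfy (1/3)·f(k+1) − (1)·f(k) = k**3 - 11*k**2/2 + 9*k/2 - 3/2.
Bound: deg f ≤ 3.
Solving with deg f ≤ 3: f(k) = -3*(k**3 - 4*k**2 + 2*k - 2)/2.
R(k) = B(k−1)·f(k)/C(k) = -3*(k**3 - 4*k**2 + 2*k - 2)/(2*k**3 - 11*k**2 + 9*k - 3); s_k = R·t_k = (k**3 - 4*k**2 + 2*k - 2)/3**k.
Δs = (-2*k**3 + 11*k**2 - 9*k + 3)/(3*3**k), as required.

Yes. s_k = (k**3 - 4*k**2 + 2*k - 2)/3**k.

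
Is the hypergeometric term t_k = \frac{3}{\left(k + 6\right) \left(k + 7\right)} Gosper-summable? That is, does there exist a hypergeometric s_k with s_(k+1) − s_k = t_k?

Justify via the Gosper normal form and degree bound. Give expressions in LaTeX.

Compute t_(k+1)/t_k: get (k + 6)/(k + 8).
Gosper form: A/B · C(k+1)/C(k) with A=k + 6, B=k + 8, C=1.
Need (k + 6)·f(k+1) − (k + 7)·f(k) = 1.
d = 1 from the (1,1,0) case.
Match coefficients ⇒ f(k) = k/6.
Certificate R = B(k−1)f/C = k*(k + 7)/6 gives s_k = k/(2*(k + 6)).
Check: Δs_k = 3/(k**2 + 13*k + 42). ✓

Yes. s_k = \frac{k}{2 \left(k + 6\right)}.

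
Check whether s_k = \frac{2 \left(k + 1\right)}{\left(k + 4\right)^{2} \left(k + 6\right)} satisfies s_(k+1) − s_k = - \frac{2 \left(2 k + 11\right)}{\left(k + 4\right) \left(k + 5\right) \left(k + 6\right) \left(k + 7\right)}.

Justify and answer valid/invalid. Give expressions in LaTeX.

s_(k+1) = 2*(k + 2)/((k + 5)**2*(k + 7))
s_(k+1) − s_k = 2*(-2*k**3 - 20*k**2 - 46*k + 17)/(k**6 + 31*k**5 + 397*k**4 + 2689*k**3 + 10162*k**2 + 20320*k + 16800)
(s_(k+1) − s_k) − t_k = 6*(3*k**2 + 31*k + 79)/(k**6 + 31*k**5 + 397*k**4 + 2689*k**3 + 10162*k**2 + 20320*k + 16800)

Invalid: residual \frac{6 \left(3 k^{2} + 31 k + 79\right)}{k^{6} + 31 k^{5} + 397 k^{4} + 2689 k^{3} + 10162 k^{2} + 20320 k + 16800} ≠ 0.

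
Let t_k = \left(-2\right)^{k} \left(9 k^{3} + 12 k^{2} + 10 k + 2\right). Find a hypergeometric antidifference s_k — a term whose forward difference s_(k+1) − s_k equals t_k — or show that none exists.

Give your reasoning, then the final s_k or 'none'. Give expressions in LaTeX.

Step 1: r(k) = 2*(-9*k**3 - 39*k**2 - 61*k - 33)/(9*k**3 + 12*k**2 + 10*k + 2).
Normal form (A,B,C) = (-2, 1, k**3 + 4*k**2/3 + 10*k/9 + 2/9).
Set up (-2)·f(k+1) − (1)·f(k) − (k**3 + 4*k**2/3 + 10*k/9 + 2/9) = 0.
From deg A=0, deg B=0, deg C=3: d=3.
Solving with deg f ≤ 3: f(k) = -k**2*(3*k - 2)/9.
Then R = B(k−1)f/C = -k**2*(3*k - 2)/(9*k**3 + 12*k**2 + 10*k + 2), so s_k = R(k)·t_k = (-2)**k*k**2*(2 - 3*k).
Δs = (-2)**k*(9*k**3 + 12*k**2 + 10*k + 2), as required.

s_k = \left(-2\right)^{k} k^{2} \left(2 - 3 k\right)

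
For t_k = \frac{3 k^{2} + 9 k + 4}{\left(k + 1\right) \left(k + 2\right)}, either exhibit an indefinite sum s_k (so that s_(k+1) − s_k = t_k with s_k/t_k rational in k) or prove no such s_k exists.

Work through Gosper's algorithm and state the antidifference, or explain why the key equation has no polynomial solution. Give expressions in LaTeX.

s_k = \frac{k \left(3 k + 1\right)}{k + 1}

Compute t_(k+1)/t_k: get (k + 1)*(9*k + 3*(k + 1)**2 + 13)/((k + 3)*(3*k**2 + 9*k + 4)).
So A=k + 1 and B=k + 3, with C=k**2 + 3*k + 4/3.
Set up (k + 1)·f(k+1) − (k + 2)·f(k) − (k**2 + 3*k + 4/3) = 0.
Degrees (1,1,2) ⇒ d ≤ 2.
A polynomial solution: f(k) = k*(3*k + 1)/3.
Get s_k = R·t_k = k*(3*k + 1)/(k + 1) with R(k) = B(k−1)f(k)/C(k) = k*(k + 2)*(3*k + 1)/(3*k**2 + 9*k + 4).
s_(k+1) − s_k = (3*k**2 + 9*k + 4)/(k**2 + 3*k + 2) = t_k.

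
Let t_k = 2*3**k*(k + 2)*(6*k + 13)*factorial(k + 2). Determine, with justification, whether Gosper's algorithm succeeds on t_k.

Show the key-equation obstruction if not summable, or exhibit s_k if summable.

t_(k+1)/t_k = (k + 3)**2*(18*k + 57)/((k + 2)*(6*k + 13)).
Normal form (A,B,C) = (3*k + 9, 1, k**2 + 25*k/6 + 13/3).
f must satisfy (3*k + 9)·f(k+1) − (1)·f(k) = k**2 + 25*k/6 + 13/3.
deg f ≤ 1 (via 1,0,2).
Coefficient equations give f(k) = (2*k + 1)/6.
Get s_k = R·t_k = 2*3**k*(2*k + 1)*factorial(k + 2) with R(k) = B(k−1)f(k)/C(k) = (2*k + 1)/((k + 2)*(6*k + 13)).
s_(k+1) − s_k = 2*3**k*(k + 2)*(6*k + 13)*factorial(k + 2) = t_k.

Yes. s_k = 2*3**k*(2*k + 1)*factorial(k + 2).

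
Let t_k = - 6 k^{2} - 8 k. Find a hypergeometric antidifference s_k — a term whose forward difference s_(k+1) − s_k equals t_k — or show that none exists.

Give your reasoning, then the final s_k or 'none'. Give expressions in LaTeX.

The ratio is (3*k**2 + 10*k + 7)/(k*(3*k + 4)).
Take A(k)=1, B(k)=1, C(k)=k**2 + 4*k/3.
Set up (1)·f(k+1) − (1)·f(k) − (k**2 + 4*k/3) = 0.
Degrees (0,0,2) ⇒ d ≤ 3.
Coefficient equations give f(k) = k*(k - 1)*(2*k + 3)/6.
Get s_k = R·t_k = k*(-2*k**2 - k + 3) with R(k) = B(k−1)f(k)/C(k) = (k - 1)*(2*k + 3)/(2*(3*k + 4)).
Verify: 2*k*(-3*k - 4) matches t_k.

s_k = k \left(- 2 k^{2} - k + 3\right)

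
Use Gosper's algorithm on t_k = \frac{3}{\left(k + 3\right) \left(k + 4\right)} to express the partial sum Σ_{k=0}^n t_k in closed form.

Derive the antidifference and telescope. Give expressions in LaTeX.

S(n) = \frac{n + 1}{n + 4}

Ratio r(k) = (k + 3)/(k + 5).
Gosper form: A/B · C(k+1)/C(k) with A=k + 3, B=k + 5, C=1.
Solve (k + 3)·f(k+1) − (k + 4)·f(k) = 1.
Degrees (1,1,0) ⇒ d ≤ 1.
A polynomial solution: f(k) = k/3.
R(k) = B(k−1)·f(k)/C(k) = k*(k + 4)/3; s_k = R·t_k = k/(k + 3).
Δs = 3/(k**2 + 7*k + 12), as required.
Σ_(k=0)^n t_k = s_(n+1) − s_(0) = ((n + 1)/(n + 4)) − (0), i.e. (n + 1)/(n + 4).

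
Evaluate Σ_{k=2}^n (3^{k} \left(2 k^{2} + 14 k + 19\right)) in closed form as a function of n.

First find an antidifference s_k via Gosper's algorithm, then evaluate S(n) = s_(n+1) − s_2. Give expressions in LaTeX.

Compute t_(k+1)/t_k: get 3*(2*k**2 + 18*k + 35)/(2*k**2 + 14*k + 19).
A = 3, B = 1, C = k**2 + 7*k + 19/2.
Key eq: (3)·f(k+1) = (1)·f(k) + (k**2 + 7*k + 19/2).
deg f ≤ 2 (via 0,0,2).
A polynomial solution: f(k) = (k**2 + 4*k + 2)/2.
Then R = B(k−1)f/C = (k**2 + 4*k + 2)/(2*k**2 + 14*k + 19), so s_k = R(k)·t_k = 3**k*(k**2 + 4*k + 2).
Verify: 3**k*(2*k**2 + 14*k + 19) matches t_k.
s_(n+1) = 3**(n + 1)*(n**2 + 6*n + 7) and s_(2) = 126, so S(n) = 3*3**n*n**2 + 18*3**n*n + 21*3**n - 126.

S(n) = 3 \cdot 3^{n} n^{2} + 18 \cdot 3^{n} n + 21 \cdot 3^{n} - 126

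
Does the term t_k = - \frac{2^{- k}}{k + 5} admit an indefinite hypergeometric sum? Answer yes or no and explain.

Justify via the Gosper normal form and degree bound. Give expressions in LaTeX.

t_(k+1)/t_k = (k + 5)/(2*(k + 6)).
A = k/2 + 5/2, B = k + 6, C = 1.
Set up (k/2 + 5/2)·f(k+1) − (k + 5)·f(k) − (1) = 0.
deg f ≤ -1 (via 1,1,0).
Bound -1 < 0, so the key equation has no polynomial solution.

No. Not Gosper-summable.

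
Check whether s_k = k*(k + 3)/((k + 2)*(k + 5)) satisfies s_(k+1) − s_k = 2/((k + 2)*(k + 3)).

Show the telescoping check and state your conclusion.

s_(k+1) = (k + 1)*(k + 4)/((k + 3)*(k + 6))
s_(k+1) − s_k = 4*(k**2 + 6*k + 10)/(k**4 + 16*k**3 + 91*k**2 + 216*k + 180)
(s_(k+1) − s_k) − t_k = 2*(k**2 + k - 10)/(k**4 + 16*k**3 + 91*k**2 + 216*k + 180)

Invalid: residual 2*(k**2 + k - 10)/(k**4 + 16*k**3 + 91*k**2 + 216*k + 180) ≠ 0.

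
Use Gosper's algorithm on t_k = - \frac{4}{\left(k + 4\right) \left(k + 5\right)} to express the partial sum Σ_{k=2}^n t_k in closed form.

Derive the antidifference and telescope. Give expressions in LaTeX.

S(n) = \frac{2 \left(1 - n\right)}{3 \left(n + 5\right)}

Step 1: r(k) = (k + 4)/(k + 6).
So A=k + 4 and B=k + 6, with C=1.
Need (k + 4)·f(k+1) − (k + 5)·f(k) = 1.
deg f ≤ 1 (via 1,1,0).
A polynomial solution: f(k) = k/4.
So s_k = (B(k−1)f/C)·t_k = (k*(k + 5)/4)·t_k = -k/(k + 4).
Δs = -4/(k**2 + 9*k + 20), as required.
Telescope: S(n) = s_(n+1) − s_(2) = (-n - 1)/(n + 5) − (-1/3) = 2*(1 - n)/(3*(n + 5)).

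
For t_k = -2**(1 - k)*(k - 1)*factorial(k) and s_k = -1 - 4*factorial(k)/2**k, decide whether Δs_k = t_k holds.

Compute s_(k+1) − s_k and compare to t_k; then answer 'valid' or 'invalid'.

Valid — Δs_k = t_k.

s_(k+1) = -(2**k + 2*k*factorial(k) + 2*factorial(k))/2**k
s_(k+1) − s_k = -2**(1 - k)*(k - 1)*factorial(k)
(s_(k+1) − s_k) − t_k = 0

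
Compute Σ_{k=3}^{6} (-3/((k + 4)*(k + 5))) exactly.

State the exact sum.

t_(k+1)/t_k = (k + 4)/(k + 6).
Factor: A=k + 4; B=k + 6; C=1.
Need (k + 4)·f(k+1) − (k + 5)·f(k) = 1.
Bound: deg f ≤ 1.
A polynomial solution: f(k) = k/4.
Get s_k = R·t_k = -3*k/(4*k + 16) with R(k) = B(k−1)f(k)/C(k) = k*(k + 5)/4.
Verify: -3/(k**2 + 9*k + 20) matches t_k.
Telescoping: Σ = s_(7) − s_(3) = -21/44 − (-9/28) = -12/77.

Σ = -12/77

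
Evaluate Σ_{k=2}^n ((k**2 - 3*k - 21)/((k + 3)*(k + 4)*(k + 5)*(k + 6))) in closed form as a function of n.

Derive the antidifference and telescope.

S(n) = (2*n**3 - 75*n**2 - 272*n + 345)/(105*(n**3 + 15*n**2 + 74*n + 120))

Step 1: r(k) = (k + 3)*(3*k - (k + 1)**2 + 24)/((k + 7)*(-k**2 + 3*k + 21)).
So A=k + 3 and B=k + 7, with C=k**2 - 3*k - 21.
Solve (k + 3)·f(k+1) − (k + 6)·f(k) = k**2 - 3*k - 21.
deg f ≤ 3 (via 1,1,2).
A polynomial solution: f(k) = -k*(k**2 + 27*k + 77)/15.
Then R = B(k−1)f/C = -k*(k + 6)*(k**2 + 27*k + 77)/(15*(k**2 - 3*k - 21)), so s_k = R(k)·t_k = k*(-k**2 - 27*k - 77)/(15*(k + 3)*(k + 4)*(k + 5)).
s_(k+1) − s_k = (k**2 - 3*k - 21)/(k**4 + 18*k**3 + 119*k**2 + 342*k + 360) = t_k.
Telescope: S(n) = s_(n+1) − s_(2) = (-n**3 - 30*n**2 - 134*n - 105)/(15*(n**3 + 15*n**2 + 74*n + 120)) − (-3/35) = (2*n**3 - 75*n**2 - 272*n + 345)/(105*(n**3 + 15*n**2 + 74*n + 120)).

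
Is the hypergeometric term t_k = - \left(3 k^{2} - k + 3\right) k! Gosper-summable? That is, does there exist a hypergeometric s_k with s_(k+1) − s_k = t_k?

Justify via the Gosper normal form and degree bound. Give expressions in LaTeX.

Compute t_(k+1)/t_k: get (k + 1)*(-k + 3*(k + 1)**2 + 2)/(3*k**2 - k + 3).
Factor: A=k + 1; B=1; C=k**2 - k/3 + 1.
Solve (k + 1)·f(k+1) − (1)·f(k) = k**2 - k/3 + 1.
Degrees (1,0,2) ⇒ d ≤ 1.
Match coefficients ⇒ f(k) = (3*k - 4)/3.
Certificate R = B(k−1)f/C = (3*k - 4)/(3*k**2 - k + 3) gives s_k = -(3*k - 4)*factorial(k).
s_(k+1) − s_k = -(3*k**2 - k + 3)*factorial(k) = t_k.

Yes. s_k = - \left(3 k - 4\right) k!.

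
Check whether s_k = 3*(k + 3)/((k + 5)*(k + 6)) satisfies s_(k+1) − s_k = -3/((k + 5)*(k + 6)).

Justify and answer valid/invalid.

s_(k+1) = 3*(k + 4)/((k + 6)*(k + 7))
s_(k+1) − s_k = 3*(-k - 1)/(k**3 + 18*k**2 + 107*k + 210)
(s_(k+1) − s_k) − t_k = 18/(k**3 + 18*k**2 + 107*k + 210)

Invalid: residual 18/(k**3 + 18*k**2 + 107*k + 210) ≠ 0.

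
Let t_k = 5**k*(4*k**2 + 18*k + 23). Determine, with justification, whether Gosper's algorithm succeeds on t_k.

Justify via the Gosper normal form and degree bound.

t_(k+1)/t_k = 5*(4*k**2 + 26*k + 45)/(4*k**2 + 18*k + 23).
So A=5 and B=1, with C=k**2 + 9*k/2 + 23/4.
f must satisfy (5)·f(k+1) − (1)·f(k) = k**2 + 9*k/2 + 23/4.
From deg A=0, deg B=0, deg C=2: d=2.
Solving with deg f ≤ 2: f(k) = (k**2 + 2*k + 2)/4.
Get s_k = R·t_k = 5**k*(k**2 + 2*k + 2) with R(k) = B(k−1)f(k)/C(k) = (k**2 + 2*k + 2)/(4*k**2 + 18*k + 23).
s_(k+1) − s_k = 5**k*(4*k**2 + 18*k + 23) = t_k.

Yes. s_k = 5**k*(k**2 + 2*k + 2).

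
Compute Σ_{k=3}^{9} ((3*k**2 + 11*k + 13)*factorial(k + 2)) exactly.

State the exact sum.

Σ = 15328049880

t_(k+1)/t_k = (k + 3)*(11*k + 3*(k + 1)**2 + 24)/(3*k**2 + 11*k + 13).
Take A(k)=k + 3, B(k)=1, C(k)=k**2 + 11*k/3 + 13/3.
Need (k + 3)·f(k+1) − (1)·f(k) = k**2 + 11*k/3 + 13/3.
Degrees (1,0,2) ⇒ d ≤ 1.
A polynomial solution: f(k) = (3*k + 2)/3.
Certificate R = B(k−1)f/C = (3*k + 2)/(3*k**2 + 11*k + 13) gives s_k = (3*k + 2)*factorial(k + 2).
Verify: (3*k**2 + 11*k + 13)*factorial(k + 2) matches t_k.
Telescoping: Σ = s_(10) − s_(3) = 15328051200 − (1320) = 15328049880.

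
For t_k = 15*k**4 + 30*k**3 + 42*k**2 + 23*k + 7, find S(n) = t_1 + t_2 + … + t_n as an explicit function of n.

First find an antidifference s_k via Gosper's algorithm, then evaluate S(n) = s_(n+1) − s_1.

S(n) = n*(3*n**4 + 15*n**3 + 34*n**2 + 40*n + 25)

Ratio r(k) = (15*k**4 + 90*k**3 + 222*k**2 + 257*k + 117)/(15*k**4 + 30*k**3 + 42*k**2 + 23*k + 7).
A = 1, B = 1, C = k**4 + 2*k**3 + 14*k**2/5 + 23*k/15 + 7/15.
Need (1)·f(k+1) − (1)·f(k) = k**4 + 2*k**3 + 14*k**2/5 + 23*k/15 + 7/15.
Degrees (0,0,4) ⇒ d ≤ 5.
Match coefficients ⇒ f(k) = k*(3*k**4 + 4*k**2 - 2*k + 2)/15.
Get s_k = R·t_k = k*(3*k**4 + 4*k**2 - 2*k + 2) with R(k) = B(k−1)f(k)/C(k) = k*(3*k**4 + 4*k**2 - 2*k + 2)/(15*k**4 + 30*k**3 + 42*k**2 + 23*k + 7).
s_(k+1) − s_k = 15*k**4 + 30*k**3 + 42*k**2 + 23*k + 7 = t_k.
Telescope: S(n) = s_(n+1) − s_(1) = 3*n**5 + 15*n**4 + 34*n**3 + 40*n**2 + 25*n + 7 − (7) = n*(3*n**4 + 15*n**3 + 34*n**2 + 40*n + 25).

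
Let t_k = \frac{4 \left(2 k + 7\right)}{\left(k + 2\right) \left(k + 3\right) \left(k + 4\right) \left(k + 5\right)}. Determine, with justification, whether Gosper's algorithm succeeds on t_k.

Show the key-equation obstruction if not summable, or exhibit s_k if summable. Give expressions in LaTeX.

Yes. s_k = \frac{k \left(k + 6\right)}{2 \left(k^{2} + 6 k + 8\right)}.

Compute t_(k+1)/t_k: get (k + 2)*(2*k + 9)/((k + 6)*(2*k + 7)).
A = k + 2, B = k + 6, C = k + 7/2.
Set up (k + 2)·f(k+1) − (k + 5)·f(k) − (k + 7/2) = 0.
Degrees (1,1,1) ⇒ d ≤ 3.
Coefficient equations give f(k) = k*(k + 3)*(k + 6)/16.
R(k) = B(k−1)·f(k)/C(k) = k*(k + 3)*(k + 5)*(k + 6)/(8*(2*k + 7)); s_k = R·t_k = k*(k + 6)/(2*(k**2 + 6*k + 8)).
s_(k+1) − s_k = 4*(2*k + 7)/(k**4 + 14*k**3 + 71*k**2 + 154*k + 120) = t_k.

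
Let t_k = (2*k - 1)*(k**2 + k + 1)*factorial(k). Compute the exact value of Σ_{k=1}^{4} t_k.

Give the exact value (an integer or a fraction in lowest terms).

Σ = 3963

Ratio r(k) = (k + 1)*(2*k + 1)*(k + (k + 1)**2 + 2)/((2*k - 1)*(k**2 + k + 1)).
Normal form (A,B,C) = (k + 1, 1, k**3 + k**2/2 + k/2 - 1/2).
Set up (k + 1)·f(k+1) − (1)·f(k) − (k**3 + k**2/2 + k/2 - 1/2) = 0.
Degrees (1,0,3) ⇒ d ≤ 2.
Coefficient equations give f(k) = (k - 2)*(2*k + 1)/2.
Get s_k = R·t_k = (k - 2)*(2*k + 1)*factorial(k) with R(k) = B(k−1)f(k)/C(k) = (k - 2)*(2*k + 1)/((2*k - 1)*(k**2 + k + 1)).
Δs = (2*k - 1)*(k**2 + k + 1)*factorial(k), as required.
Evaluate s at k=5 and k=1: 3960 and -3; difference 3963.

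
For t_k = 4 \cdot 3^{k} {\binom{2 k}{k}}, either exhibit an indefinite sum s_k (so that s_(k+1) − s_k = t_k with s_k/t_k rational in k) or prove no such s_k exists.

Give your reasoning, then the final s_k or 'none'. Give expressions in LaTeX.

t_(k+1)/t_k = 6*(2*k + 1)/(k + 1).
Factor: A=12*k + 6; B=k + 1; C=1.
Key eq: (12*k + 6)·f(k+1) = (k)·f(k) + (1).
Bound: deg f ≤ -1.
Bound -1 < 0, so the key equation has no polynomial solution.

none (Gosper's algorithm certifies no s_k)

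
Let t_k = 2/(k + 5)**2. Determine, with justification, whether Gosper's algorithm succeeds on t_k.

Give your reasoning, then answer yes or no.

Compute t_(k+1)/t_k: get (k + 5)**2/(k + 6)**2.
Normal form (A,B,C) = (k**2 + 10*k + 25, k**2 + 12*k + 36, 1).
Solve (k**2 + 10*k + 25)·f(k+1) − (k**2 + 10*k + 25)·f(k) = 1.
From deg A=2, deg B=2, deg C=0: d=0.
Generic f = c0 gives residual -1; -1 = 0 cannot hold, so t_k is not Gosper-summable.

No. Not Gosper-summable.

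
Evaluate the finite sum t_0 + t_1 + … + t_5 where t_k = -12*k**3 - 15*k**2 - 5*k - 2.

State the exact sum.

Σ = -3612

Compute t_(k+1)/t_k: get (12*k**3 + 51*k**2 + 71*k + 34)/(12*k**3 + 15*k**2 + 5*k + 2).
Gosper form: A/B · C(k+1)/C(k) with A=1, B=1, C=k**3 + 5*k**2/4 + 5*k/12 + 1/6.
Need (1)·f(k+1) − (1)·f(k) = k**3 + 5*k**2/4 + 5*k/12 + 1/6.
Bound: deg f ≤ 4.
A polynomial solution: f(k) = k*(k + 1)*(3*k**2 - 4*k + 2)/12.
Then R = B(k−1)f/C = k*(3*k**2 - 4*k + 2)/(12*k**2 + 3*k + 2), so s_k = R(k)·t_k = k*(-3*k**3 + k**2 + 2*k - 2).
Δs = -12*k**3 - 15*k**2 - 5*k - 2, as required.
Σ_(k=0)^(5) t_k = s_(6) − s_(0) = -3612 − (0) = -3612.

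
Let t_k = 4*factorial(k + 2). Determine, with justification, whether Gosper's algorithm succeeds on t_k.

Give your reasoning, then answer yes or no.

The ratio is k + 3.
Take A(k)=k + 3, B(k)=1, C(k)=1.
Solve (k + 3)·f(k+1) − (1)·f(k) = 1.
From deg A=1, deg B=0, deg C=0: d=-1.
Negative degree bound (-1): no f exists, t_k not Gosper-summable.

No. Not Gosper-summable.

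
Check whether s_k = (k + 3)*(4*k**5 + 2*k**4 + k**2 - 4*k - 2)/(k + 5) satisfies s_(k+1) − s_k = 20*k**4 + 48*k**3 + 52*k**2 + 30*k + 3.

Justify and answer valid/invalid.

s_(k+1) = (k + 4)*(-4*k + 4*(k + 1)**5 + 2*(k + 1)**4 + (k + 1)**2 - 6)/(k + 6)
s_(k+1) − s_k = (20*k**6 + 236*k**5 + 888*k**4 + 1458*k**3 + 1315*k**2 + 619*k + 56)/(k**2 + 11*k + 30)
(s_(k+1) − s_k) − t_k = 2*(-16*k**5 - 146*k**4 - 292*k**3 - 289*k**2 - 157*k - 17)/(k**2 + 11*k + 30)

Invalid: residual 2*(-16*k**5 - 146*k**4 - 292*k**3 - 289*k**2 - 157*k - 17)/(k**2 + 11*k + 30) ≠ 0.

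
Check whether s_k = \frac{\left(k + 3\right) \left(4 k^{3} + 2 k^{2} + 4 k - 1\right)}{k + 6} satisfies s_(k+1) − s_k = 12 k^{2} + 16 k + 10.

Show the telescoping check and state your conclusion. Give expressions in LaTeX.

Invalid: residual \frac{3 \left(- 8 k^{3} - 86 k^{2} - 102 k - 61\right)}{k^{2} + 13 k + 42} ≠ 0.

s_(k+1) = (4*k**4 + 30*k**3 + 76*k**2 + 89*k + 36)/(k + 7)
s_(k+1) − s_k = (12*k**4 + 148*k**3 + 464*k**2 + 496*k + 237)/(k**2 + 13*k + 42)
(s_(k+1) − s_k) − t_k = 3*(-8*k**3 - 86*k**2 - 102*k - 61)/(k**2 + 13*k + 42)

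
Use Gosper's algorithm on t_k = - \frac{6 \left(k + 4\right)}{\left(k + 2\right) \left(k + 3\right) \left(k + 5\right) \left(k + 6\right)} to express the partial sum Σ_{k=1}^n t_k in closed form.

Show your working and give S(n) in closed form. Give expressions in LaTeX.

Step 1: r(k) = (k + 2)*(k + 5)**2/((k + 4)**2*(k + 7)).
Factor: A=k + 2; B=k + 7; C=k**2 + 8*k + 16.
Solve (k + 2)·f(k+1) − (k + 6)·f(k) = k**2 + 8*k + 16.
Degrees (1,1,2) ⇒ d ≤ 4.
Coefficient equations give f(k) = k*(k + 3)*(k + 4)*(k + 7)/20.
Then R = B(k−1)f/C = k*(k + 3)*(k + 6)*(k + 7)/(20*(k + 4)), so s_k = R(k)·t_k = 3*k*(-k - 7)/(10*(k**2 + 7*k + 10)).
Check: Δs_k = 6*(-k - 4)/(k**4 + 16*k**3 + 91*k**2 + 216*k + 180). ✓
Evaluate: s_(n+1) = 3*(-n**2 - 9*n - 8)/(10*(n**2 + 9*n + 18)); subtract s_(1) = -2/15 ⇒ S(n) = n*(-n - 9)/(6*(n**2 + 9*n + 18)).

S(n) = \frac{n \left(- n - 9\right)}{6 \left(n^{2} + 9 n + 18\right)}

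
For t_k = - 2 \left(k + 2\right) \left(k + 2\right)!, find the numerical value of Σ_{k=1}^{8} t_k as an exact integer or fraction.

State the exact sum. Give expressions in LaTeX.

Σ = -79833588

Ratio r(k) = (k + 3)**2/(k + 2).
Normal form (A,B,C) = (k + 3, 1, k + 2).
Need (k + 3)·f(k+1) − (1)·f(k) = k + 2.
Bound: deg f ≤ 0.
Match coefficients ⇒ f(k) = 1.
Certificate R = B(k−1)f/C = 1/(k + 2) gives s_k = -2*factorial(k + 2).
Verify: -2*(k + 2)*factorial(k + 2) matches t_k.
Sum = s_(9) − s_(1); s_(9) = -79833600, s_(1) = -12 ⇒ -79833588.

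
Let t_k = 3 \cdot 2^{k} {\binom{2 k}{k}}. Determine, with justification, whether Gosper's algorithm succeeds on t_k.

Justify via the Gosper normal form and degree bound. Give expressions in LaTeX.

No; the degree bound rules out any f.

Compute t_(k+1)/t_k: get 4*(2*k + 1)/(k + 1).
So A=8*k + 4 and B=k + 1, with C=1.
Solve (8*k + 4)·f(k+1) − (k)·f(k) = 1.
deg f ≤ -1 (via 1,1,0).
Negative degree bound (-1): no f exists, t_k not Gosper-summable.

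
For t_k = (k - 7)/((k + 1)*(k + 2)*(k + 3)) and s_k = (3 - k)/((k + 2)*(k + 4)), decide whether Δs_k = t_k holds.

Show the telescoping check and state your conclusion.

Invalid: residual 3*(-2*k**2 + 3*k + 37)/(k**5 + 15*k**4 + 85*k**3 + 225*k**2 + 274*k + 120) ≠ 0.

s_(k+1) = (2 - k)/((k + 3)*(k + 5))
s_(k+1) − s_k = (k**2 - 5*k - 29)/(k**4 + 14*k**3 + 71*k**2 + 154*k + 120)
(s_(k+1) − s_k) − t_k = 3*(-2*k**2 + 3*k + 37)/(k**5 + 15*k**4 + 85*k**3 + 225*k**2 + 274*k + 120)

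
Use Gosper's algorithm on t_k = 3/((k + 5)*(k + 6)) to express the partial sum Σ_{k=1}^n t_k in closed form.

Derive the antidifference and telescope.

S(n) = n/(2*(n + 6))

r(k) = (k + 5)/(k + 7) after simplifying.
Gosper form: A/B · C(k+1)/C(k) with A=k + 5, B=k + 7, C=1.
Set up (k + 5)·f(k+1) − (k + 6)·f(k) − (1) = 0.
Bound: deg f ≤ 1.
Solve for f: f(k) = k/5 (degree 1 ≤ 1).
Then R = B(k−1)f/C = k*(k + 6)/5, so s_k = R(k)·t_k = 3*k/(5*(k + 5)).
s_(k+1) − s_k = 3/(k**2 + 11*k + 30) = t_k.
Telescope: S(n) = s_(n+1) − s_(1) = 3*(n + 1)/(5*(n + 6)) − (1/10) = n/(2*(n + 6)).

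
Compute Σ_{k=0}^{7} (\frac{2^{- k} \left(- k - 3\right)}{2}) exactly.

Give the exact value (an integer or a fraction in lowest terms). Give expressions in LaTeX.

t_(k+1)/t_k = (k + 4)/(2*(k + 3)).
Factor: A=1/2; B=1; C=k + 3.
Key eq: (1/2)·f(k+1) = (1)·f(k) + (k + 3).
deg f ≤ 1 (via 0,0,1).
A polynomial solution: f(k) = -2*(k + 4).
R(k) = B(k−1)·f(k)/C(k) = -2*(k + 4)/(k + 3); s_k = R·t_k = (k + 4)/2**k.
s_(k+1) − s_k = (-k - 3)/(2*2**k) = t_k.
Telescoping: Σ = s_(8) − s_(0) = 3/64 − (4) = -253/64.

Σ = -253/64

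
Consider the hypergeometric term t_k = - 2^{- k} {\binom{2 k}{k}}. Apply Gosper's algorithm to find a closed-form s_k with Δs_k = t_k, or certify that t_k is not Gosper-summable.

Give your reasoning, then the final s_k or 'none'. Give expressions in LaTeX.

Step 1: r(k) = (2*k + 1)/(k + 1).
Gosper form: A/B · C(k+1)/C(k) with A=2*k + 1, B=k + 1, C=1.
Key eq: (2*k + 1)·f(k+1) = (k)·f(k) + (1).
From deg A=1, deg B=1, deg C=0: d=-1.
d = -1 < 0 ⇒ no nonzero polynomial f; not summable.

no hypergeometric antidifference exists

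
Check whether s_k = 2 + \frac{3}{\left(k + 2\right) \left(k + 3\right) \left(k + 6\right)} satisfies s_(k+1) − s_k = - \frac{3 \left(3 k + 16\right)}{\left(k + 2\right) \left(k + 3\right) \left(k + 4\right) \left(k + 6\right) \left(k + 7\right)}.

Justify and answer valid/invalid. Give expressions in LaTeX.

s_(k+1) = 2 + 3/((k + 3)*(k + 4)*(k + 7))
s_(k+1) − s_k = 3*(-3*k - 16)/(k**5 + 22*k**4 + 185*k**3 + 740*k**2 + 1404*k + 1008)
(s_(k+1) − s_k) − t_k = 0

Valid — Δs_k = t_k.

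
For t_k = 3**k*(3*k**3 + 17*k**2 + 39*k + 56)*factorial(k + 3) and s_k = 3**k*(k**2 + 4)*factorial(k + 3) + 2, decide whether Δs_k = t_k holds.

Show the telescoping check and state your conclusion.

Valid — Δs_k = t_k.

s_(k+1) = 3**(k + 1)*((k + 1)**2 + 4)*factorial(k + 4) + 2
s_(k+1) − s_k = 3**k*(3*k**3 + 17*k**2 + 39*k + 56)*factorial(k + 3)
(s_(k+1) − s_k) − t_k = 0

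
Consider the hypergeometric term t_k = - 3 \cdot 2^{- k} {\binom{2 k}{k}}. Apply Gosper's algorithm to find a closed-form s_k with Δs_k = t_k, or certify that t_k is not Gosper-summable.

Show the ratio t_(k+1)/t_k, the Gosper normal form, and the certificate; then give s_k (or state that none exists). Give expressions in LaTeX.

none (Gosper's algorithm certifies no s_k)

Compute t_(k+1)/t_k: get (2*k + 1)/(k + 1).
So A=2*k + 1 and B=k + 1, with C=1.
Solve (2*k + 1)·f(k+1) − (k)·f(k) = 1.
From deg A=1, deg B=1, deg C=0: d=-1.
deg f ≤ -1 is impossible — no certificate.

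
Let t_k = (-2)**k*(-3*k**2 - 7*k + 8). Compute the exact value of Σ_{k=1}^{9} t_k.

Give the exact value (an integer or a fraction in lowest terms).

Σ = 108540

t_(k+1)/t_k = 2*(-7*k - 3*(k + 1)**2 + 1)/(3*k**2 + 7*k - 8).
Take A(k)=-2, B(k)=1, C(k)=k**2 + 7*k/3 - 8/3.
Key eq: (-2)·f(k+1) = (1)·f(k) + (k**2 + 7*k/3 - 8/3).
deg f ≤ 2 (via 0,0,2).
Solve for f: f(k) = -(k**2 + k - 4)/3 (degree 2 ≤ 2).
R(k) = B(k−1)·f(k)/C(k) = -(k**2 + k - 4)/(3*k**2 + 7*k - 8); s_k = R·t_k = (-2)**k*(k**2 + k - 4).
Check: Δs_k = (-2)**k*(-3*k**2 - 7*k + 8). ✓
Telescoping: Σ = s_(10) − s_(1) = 108544 − (4) = 108540.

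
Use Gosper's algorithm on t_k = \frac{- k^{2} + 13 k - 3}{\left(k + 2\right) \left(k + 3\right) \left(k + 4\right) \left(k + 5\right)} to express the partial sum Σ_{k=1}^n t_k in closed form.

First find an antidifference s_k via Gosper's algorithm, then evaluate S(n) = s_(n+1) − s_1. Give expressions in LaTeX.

S(n) = \frac{n \left(n^{2} + 27 n + 17\right)}{15 \left(n^{3} + 12 n^{2} + 47 n + 60\right)}

The ratio is -(k + 2)*(13*k - (k + 1)**2 + 10)/((k + 6)*(k**2 - 13*k + 3)).
So A=k + 2 and B=k + 6, with C=k**2 - 13*k + 3.
Set up (k + 2)·f(k+1) − (k + 5)·f(k) − (k**2 - 13*k + 3) = 0.
d = 3 from the (1,1,2) case.
A polynomial solution: f(k) = -k*(k - 2)*(k + 35)/24.
R(k) = B(k−1)·f(k)/C(k) = -k*(k - 2)*(k + 5)*(k + 35)/(24*(k**2 - 13*k + 3)); s_k = R·t_k = k*(k**2 + 33*k - 70)/(24*(k + 2)*(k + 3)*(k + 4)).
Check: Δs_k = (-k**2 + 13*k - 3)/(k**4 + 14*k**3 + 71*k**2 + 154*k + 120). ✓
Evaluate: s_(n+1) = (n**3 + 36*n**2 - n - 36)/(24*(n**3 + 12*n**2 + 47*n + 60)); subtract s_(1) = -1/40 ⇒ S(n) = n*(n**2 + 27*n + 17)/(15*(n**3 + 12*n**2 + 47*n + 60)).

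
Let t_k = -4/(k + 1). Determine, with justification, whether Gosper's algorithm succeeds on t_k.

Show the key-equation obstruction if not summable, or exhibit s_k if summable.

No — t_k has no hypergeometric antidifference.

r(k) = (k + 1)/(k + 2) after simplifying.
A = k + 1, B = k + 2, C = 1.
Solve (k + 1)·f(k+1) − (k + 1)·f(k) = 1.
deg f ≤ 0 (via 1,1,0).
Generic f = c0 gives residual -1; -1 = 0 cannot hold, so t_k is not Gosper-summable.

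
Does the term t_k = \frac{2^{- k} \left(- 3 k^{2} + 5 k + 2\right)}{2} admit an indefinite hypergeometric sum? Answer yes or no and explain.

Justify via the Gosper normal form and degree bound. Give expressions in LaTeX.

t_(k+1)/t_k = (3*k**2 + k - 4)/(2*(3*k**2 - 5*k - 2)).
Take A(k)=1/2, B(k)=1, C(k)=k**2 - 5*k/3 - 2/3.
Solve (1/2)·f(k+1) − (1)·f(k) = k**2 - 5*k/3 - 2/3.
Degrees (0,0,2) ⇒ d ≤ 2.
Solve for f: f(k) = -2*(3*k**2 + k + 2)/3 (degree 2 ≤ 2).
So s_k = (B(k−1)f/C)·t_k = (-2*(3*k**2 + k + 2)/((k - 2)*(3*k + 1)))·t_k = (3*k**2 + k + 2)/2**k.
Verify: (-3*k**2 + 5*k + 2)/(2*2**k) matches t_k.

Yes. s_k = 2^{- k} \left(3 k^{2} + k + 2\right).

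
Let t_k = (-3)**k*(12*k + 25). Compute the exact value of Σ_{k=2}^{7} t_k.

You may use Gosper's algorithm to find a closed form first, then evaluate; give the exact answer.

The ratio is 3*(-12*k - 37)/(12*k + 25).
Gosper form: A/B · C(k+1)/C(k) with A=-3, B=1, C=k + 25/12.
f must satisfy (-3)·f(k+1) − (1)·f(k) = k + 25/12.
d = 1 from the (0,0,1) case.
Coefficient equations give f(k) = -(3*k + 4)/12.
Get s_k = R·t_k = (-3)**k*(-3*k - 4) with R(k) = B(k−1)f(k)/C(k) = -(3*k + 4)/(12*k + 25).
Δs = (-3)**k*(12*k + 25), as required.
Sum = s_(8) − s_(2); s_(8) = -183708, s_(2) = -90 ⇒ -183618.

Σ = -183618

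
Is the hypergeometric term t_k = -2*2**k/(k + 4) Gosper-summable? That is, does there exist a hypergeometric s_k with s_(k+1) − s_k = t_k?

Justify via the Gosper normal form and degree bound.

t_(k+1)/t_k = 2*(k + 4)/(k + 5).
So A=2*k + 8 and B=k + 5, with C=1.
Set up (2*k + 8)·f(k+1) − (k + 4)·f(k) − (1) = 0.
From deg A=1, deg B=1, deg C=0: d=-1.
Negative degree bound (-1): no f exists, t_k not Gosper-summable.

No — t_k has no hypergeometric antidifference.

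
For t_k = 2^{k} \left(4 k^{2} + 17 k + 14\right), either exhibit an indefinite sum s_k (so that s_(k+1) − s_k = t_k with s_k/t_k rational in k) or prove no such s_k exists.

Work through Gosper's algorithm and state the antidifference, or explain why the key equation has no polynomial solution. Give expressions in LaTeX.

Compute t_(k+1)/t_k: get 2*(4*k**2 + 25*k + 35)/(4*k**2 + 17*k + 14).
Normal form (A,B,C) = (2, 1, k**2 + 17*k/4 + 7/2).
f must satisfy (2)·f(k+1) − (1)·f(k) = k**2 + 17*k/4 + 7/2.
deg f ≤ 2 (via 0,0,2).
Coefficient equations give f(k) = (4*k**2 + k + 4)/4.
Get s_k = R·t_k = 2**k*(4*k**2 + k + 4) with R(k) = B(k−1)f(k)/C(k) = (4*k**2 + k + 4)/(4*k**2 + 17*k + 14).
Check: Δs_k = 2**k*(4*k**2 + 17*k + 14). ✓

s_k = 2^{k} \left(4 k^{2} + k + 4\right)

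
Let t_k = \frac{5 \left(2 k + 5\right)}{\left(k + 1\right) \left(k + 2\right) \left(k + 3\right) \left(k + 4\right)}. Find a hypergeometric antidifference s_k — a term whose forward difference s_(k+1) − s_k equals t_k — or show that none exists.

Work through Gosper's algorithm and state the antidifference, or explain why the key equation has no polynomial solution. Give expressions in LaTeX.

s_k = \frac{5 k \left(k + 4\right)}{3 \left(k^{2} + 4 k + 3\right)}

The ratio is (k + 1)*(2*k + 7)/((k + 5)*(2*k + 5)).
Gosper form: A/B · C(k+1)/C(k) with A=k + 1, B=k + 5, C=k + 5/2.
Key eq: (k + 1)·f(k+1) = (k + 4)·f(k) + (k + 5/2).
deg f ≤ 3 (via 1,1,1).
Solve for f: f(k) = k*(k + 2)*(k + 4)/6 (degree 3 ≤ 3).
Then R = B(k−1)f/C = k*(k + 2)*(k + 4)**2/(3*(2*k + 5)), so s_k = R(k)·t_k = 5*k*(k + 4)/(3*(k**2 + 4*k + 3)).
Verify: 5*(2*k + 5)/(k**4 + 10*k**3 + 35*k**2 + 50*k + 24) matches t_k.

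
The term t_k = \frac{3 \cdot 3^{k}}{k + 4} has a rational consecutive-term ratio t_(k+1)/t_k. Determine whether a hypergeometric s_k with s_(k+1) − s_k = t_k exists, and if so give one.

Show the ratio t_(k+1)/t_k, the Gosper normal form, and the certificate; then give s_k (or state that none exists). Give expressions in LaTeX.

t_(k+1)/t_k = 3*(k + 4)/(k + 5).
A = 3*k + 12, B = k + 5, C = 1.
f must satisfy (3*k + 12)·f(k+1) − (k + 4)·f(k) = 1.
Degrees (1,1,0) ⇒ d ≤ -1.
d = -1 < 0 ⇒ no nonzero polynomial f; not summable.

not Gosper-summable; s_k does not exist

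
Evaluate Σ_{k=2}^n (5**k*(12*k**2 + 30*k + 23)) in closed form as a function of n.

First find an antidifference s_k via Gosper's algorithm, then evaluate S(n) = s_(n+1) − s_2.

The ratio is 5*(12*k**2 + 54*k + 65)/(12*k**2 + 30*k + 23).
Take A(k)=5, B(k)=1, C(k)=k**2 + 5*k/2 + 23/12.
Need (5)·f(k+1) − (1)·f(k) = k**2 + 5*k/2 + 23/12.
d = 2 from the (0,0,2) case.
Solve for f: f(k) = (3*k**2 + 2)/12 (degree 2 ≤ 2).
Then R = B(k−1)f/C = (3*k**2 + 2)/(12*k**2 + 30*k + 23), so s_k = R(k)·t_k = 5**k*(3*k**2 + 2).
s_(k+1) − s_k = 5**k*(12*k**2 + 30*k + 23) = t_k.
Evaluate: s_(n+1) = 5**(n + 1)*(3*n**2 + 6*n + 5); subtract s_(2) = 350 ⇒ S(n) = 15*5**n*n**2 + 30*5**n*n + 25*5**n - 350.

S(n) = 15*5**n*n**2 + 30*5**n*n + 25*5**n - 350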